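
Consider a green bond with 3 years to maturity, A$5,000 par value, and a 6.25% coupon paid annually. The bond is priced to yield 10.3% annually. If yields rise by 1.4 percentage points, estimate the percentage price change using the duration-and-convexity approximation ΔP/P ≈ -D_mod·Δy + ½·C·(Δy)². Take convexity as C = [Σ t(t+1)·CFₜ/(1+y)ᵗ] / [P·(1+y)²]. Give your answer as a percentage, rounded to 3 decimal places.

-3.487%

With y = 0.103:
  t   CF        PV=CF/(1+0.103)^t    t·PV        t(t+1)·PV
  1       312.50       283.3182       283.3182         566.6364
  2       312.50       256.8615       513.7230       1,541.1689
  3     5,312.50     3,958.8806    11,876.6419      47,506.5674
  Σ                  4,499.0603    12,673.6831      49,614.3728
P = 4,499.0603; D_Mac = 2.81696 yrs; D_mod = 2.55391 yrs; C = 9.06431.
Duration effect: -2.55391 × (+0.014) = -0.035755
Convexity effect: 0.5 × 9.06431 × (0.014)² = +0.0008883
ΔP/P ≈ -0.035755 + 0.0008883 = -0.034866 = -3.4866%.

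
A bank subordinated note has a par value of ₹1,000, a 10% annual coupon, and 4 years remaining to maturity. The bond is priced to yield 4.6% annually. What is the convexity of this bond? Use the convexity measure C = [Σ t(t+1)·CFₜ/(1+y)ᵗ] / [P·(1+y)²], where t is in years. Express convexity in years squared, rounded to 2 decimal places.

15.45

With y = 0.046:
  t   CF        PV=CF/(1+0.046)^t    t·PV        t(t+1)·PV
  1       100.00        95.6023        95.6023         191.2046
  2       100.00        91.3980       182.7960         548.3879
  3       100.00        87.3786       262.1357       1,048.5429
  4     1,100.00       918.8951     3,675.5805      18,377.9025
  Σ                  1,193.2740     4,216.1145      20,166.0379
P = 1,193.2740.
Convexity = Σ t(t+1)·PV / [P·(1+y)²] = 20,166.0379 / (1,193.2740 × 1.094116) = 15.44604.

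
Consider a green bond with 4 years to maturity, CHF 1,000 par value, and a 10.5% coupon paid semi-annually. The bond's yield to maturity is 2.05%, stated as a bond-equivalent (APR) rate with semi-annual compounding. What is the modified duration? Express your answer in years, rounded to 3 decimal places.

3.426 years

Periodic yield y = 0.01025. First find Macaulay duration:
  t   CF        PV=CF/(1+0.01025)^t    t·PV
  1        52.50        51.9673        51.9673
  2        52.50        51.4401       102.8801
  3        52.50        50.9182       152.7545
  4        52.50        50.4015       201.6062
  5        52.50        49.8902       249.4509
  6        52.50        49.3840       296.3039
  7        52.50        48.8829       342.1806
  8     1,052.50       970.0435     7,760.3484
  Σ                  1,322.9278     9,157.4919
P = 1,322.9278; Macaulay duration = 9,157.4919 / 1,322.9278 = 6.92214 half-year periods = 3.46107 years.
Modified duration = D_Mac / (1 + y) = 3.46107 / 1.01025 = 3.42595 years.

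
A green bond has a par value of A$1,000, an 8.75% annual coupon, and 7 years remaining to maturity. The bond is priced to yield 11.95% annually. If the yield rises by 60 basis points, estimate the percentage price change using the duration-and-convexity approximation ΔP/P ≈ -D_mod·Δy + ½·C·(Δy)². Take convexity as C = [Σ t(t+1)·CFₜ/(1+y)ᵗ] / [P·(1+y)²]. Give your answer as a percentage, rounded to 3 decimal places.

-2.830%

With y = 0.1195:
  t   CF        PV=CF/(1+0.1195)^t    t·PV        t(t+1)·PV
  1        87.50        78.1599        78.1599         156.3198
  2        87.50        69.8168       139.6336         418.9007
  3        87.50        62.3643       187.0928         748.3711
  4        87.50        55.7072       222.8290       1,114.1448
  5        87.50        49.7608       248.8041       1,492.8247
  6        87.50        44.4492       266.6949       1,866.8643
  7     1,087.50       493.4698     3,454.2886      27,634.3089
  Σ                    853.7280     4,597.5028      33,431.7344
P = 853.7280; D_Mac = 5.38521 yrs; D_mod = 4.81037 yrs; C = 31.24577.
Duration effect: -4.81037 × (+0.006) = -0.028862
Convexity effect: 0.5 × 31.24577 × (0.006)² = +0.0005624
ΔP/P ≈ -0.028862 + 0.0005624 = -0.028300 = -2.8300%.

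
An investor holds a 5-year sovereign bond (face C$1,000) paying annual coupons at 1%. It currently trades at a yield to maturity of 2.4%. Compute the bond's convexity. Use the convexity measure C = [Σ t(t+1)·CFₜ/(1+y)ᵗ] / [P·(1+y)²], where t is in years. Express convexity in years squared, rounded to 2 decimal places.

With y = 0.024:
  t   CF        PV=CF/(1+0.024)^t    t·PV        t(t+1)·PV
  1        10.00         9.7656         9.7656          19.5312
  2        10.00         9.5367        19.0735          57.2205
  3        10.00         9.3132        27.9397         111.7587
  4        10.00         9.0949        36.3798         181.8989
  5     1,010.00       897.0602     4,485.3010      26,911.8061
  Σ                    934.7707     4,578.4596      27,282.2155
P = 934.7707.
Convexity = Σ t(t+1)·PV / [P·(1+y)²] = 27,282.2155 / (934.7707 × 1.048576) = 27.83394.

27.83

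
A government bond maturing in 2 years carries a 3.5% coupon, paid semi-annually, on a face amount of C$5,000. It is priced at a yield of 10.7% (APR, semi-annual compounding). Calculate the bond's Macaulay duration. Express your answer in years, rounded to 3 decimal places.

1.945 years

Periodic yield y = 0.0535. Discount each cash flow and weight by its period:
  t   CF        PV=CF/(1+0.0535)^t    t·PV
  1        87.50        83.0565        83.0565
  2        87.50        78.8386       157.6772
  3        87.50        74.8349       224.5048
  4     5,087.50     4,130.1542    16,520.6166
  Σ                  4,366.8842    16,985.8552
Price P = Σ PV = 4,366.8842.
Macaulay duration = Σ(t·PV) / P = 16,985.8552 / 4,366.8842 = 3.88970 half-year periods.
In years: 3.88970 / 2 = 1.94485 years.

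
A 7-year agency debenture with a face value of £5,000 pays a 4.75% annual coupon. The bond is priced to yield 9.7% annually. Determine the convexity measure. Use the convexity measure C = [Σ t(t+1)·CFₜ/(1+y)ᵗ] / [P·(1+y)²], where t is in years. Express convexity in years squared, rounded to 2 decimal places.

37.49

With y = 0.097:
  t   CF        PV=CF/(1+0.097)^t    t·PV        t(t+1)·PV
  1       237.50       216.4995       216.4995         432.9991
  2       237.50       197.3560       394.7120       1,184.1361
  3       237.50       179.9052       539.7156       2,158.8625
  4       237.50       163.9975       655.9898       3,279.9491
  5       237.50       149.4963       747.4816       4,484.8893
  6       237.50       136.2774       817.6644       5,723.6509
  7     5,237.50     2,739.5400    19,176.7799     153,414.2389
  Σ                  3,783.0719    22,548.8428     170,678.7259
P = 3,783.0719.
Convexity = Σ t(t+1)·PV / [P·(1+y)²] = 170,678.7259 / (3,783.0719 × 1.203409) = 37.49053.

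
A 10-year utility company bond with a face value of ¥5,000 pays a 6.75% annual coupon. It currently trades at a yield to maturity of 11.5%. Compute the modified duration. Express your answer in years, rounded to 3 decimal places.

Periodic yield y = 0.115. First find Macaulay duration:
  t   CF        PV=CF/(1+0.115)^t    t·PV
  1       337.50       302.6906       302.6906
  2       337.50       271.4714       542.9427
  3       337.50       243.4721       730.4163
  4       337.50       218.3606       873.4425
  5       337.50       195.8391       979.1956
  6       337.50       175.6405     1,053.8428
  7       337.50       157.5251     1,102.6756
  8       337.50       141.2781     1,130.2248
  9       337.50       126.7068     1,140.3613
  10    5,337.50     1,797.1702    17,971.7022
  Σ                  3,630.1544    25,827.4943
P = 3,630.1544; Macaulay duration = 25,827.4943 / 3,630.1544 = 7.11471 years.
Modified duration = D_Mac / (1 + y) = 7.11471 / 1.115 = 6.38091 years.

6.381 years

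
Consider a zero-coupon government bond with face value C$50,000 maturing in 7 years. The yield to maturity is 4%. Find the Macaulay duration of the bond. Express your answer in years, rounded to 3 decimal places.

7.000 years

A zero-coupon bond has a single cash flow at maturity, so its Macaulay duration equals its maturity: 7 years.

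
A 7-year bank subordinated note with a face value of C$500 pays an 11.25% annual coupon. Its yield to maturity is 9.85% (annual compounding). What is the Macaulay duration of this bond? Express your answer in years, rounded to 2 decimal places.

5.26 years

Periodic yield y = 0.0985. Discount each cash flow and weight by its year:
  t   CF        PV=CF/(1+0.0985)^t    t·PV
  1        56.25        51.2062        51.2062
  2        56.25        46.6146        93.2293
  3        56.25        42.4348       127.3045
  4        56.25        38.6298       154.5191
  5        56.25        35.1659       175.8297
  6        56.25        32.0127       192.0761
  7       556.25       288.1838     2,017.2867
  Σ                    534.2479     2,811.4517
Price P = Σ PV = 534.2479.
Macaulay duration = Σ(t·PV) / P = 2,811.4517 / 534.2479 = 5.26245 years.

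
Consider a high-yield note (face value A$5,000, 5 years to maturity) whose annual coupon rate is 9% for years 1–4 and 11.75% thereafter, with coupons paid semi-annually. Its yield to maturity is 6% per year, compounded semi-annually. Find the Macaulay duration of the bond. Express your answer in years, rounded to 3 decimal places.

4.203 years

Periodic yield y = 0.03. Discount each cash flow and weight by its period:
  t   CF        PV=CF/(1+0.03)^t    t·PV
  1       225.00       218.4466       218.4466
  2       225.00       212.0841       424.1682
  3       225.00       205.9069       617.7206
  4       225.00       199.9096       799.6383
  5       225.00       194.0870       970.4349
  6       225.00       188.4340     1,130.6037
  7       225.00       182.9456     1,280.6191
  8       225.00       177.6171     1,420.9366
  9       293.75       225.1349     2,026.2142
  10    5,293.75     3,939.0472    39,390.4716
  Σ                  5,743.6128    48,279.2540
Price P = Σ PV = 5,743.6128.
Macaulay duration = Σ(t·PV) / P = 48,279.2540 / 5,743.6128 = 8.40573 half-year periods.
In years: 8.40573 / 2 = 4.20286 years.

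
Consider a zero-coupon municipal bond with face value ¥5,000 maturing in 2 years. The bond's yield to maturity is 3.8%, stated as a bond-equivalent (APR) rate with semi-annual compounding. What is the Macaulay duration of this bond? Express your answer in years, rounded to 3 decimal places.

A zero-coupon bond has a single cash flow at maturity, so its Macaulay duration equals its maturity: 2 years.
(Equivalently: 4 semi-annual periods ÷ 2 = 2 years.)

2.000 years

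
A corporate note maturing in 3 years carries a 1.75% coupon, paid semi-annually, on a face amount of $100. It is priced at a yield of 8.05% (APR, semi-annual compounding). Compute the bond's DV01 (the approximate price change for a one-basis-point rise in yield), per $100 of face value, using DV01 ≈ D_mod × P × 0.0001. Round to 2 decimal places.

Periodic yield y = 0.04025.
  t   CF        PV=CF/(1+0.04025)^t    t·PV
  1        0.875         0.8411         0.8411
  2        0.875         0.8086         1.6172
  3        0.875         0.7773         2.3319
  4        0.875         0.7472         2.9889
  5        0.875         0.7183         3.5916
  6      100.875        79.6081       477.6485
  Σ                     83.5007       489.0194
P = 83.5007; D_Mac = 5.85647 half-year periods = 2.92824 yrs; D_mod = 2.81493 yrs.
DV01 ≈ 2.81493 × 83.5007 × 0.0001 = 0.023505.

$0.02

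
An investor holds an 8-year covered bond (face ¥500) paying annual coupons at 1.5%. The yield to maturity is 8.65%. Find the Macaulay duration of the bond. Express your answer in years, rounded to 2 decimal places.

7.45 years

Periodic yield y = 0.0865. Discount each cash flow and weight by its year:
  t   CF        PV=CF/(1+0.0865)^t    t·PV
  1         7.50         6.9029         6.9029
  2         7.50         6.3533        12.7067
  3         7.50         5.8475        17.5426
  4         7.50         5.3820        21.5279
  5         7.50         4.9535        24.7675
  6         7.50         4.5591        27.3548
  7         7.50         4.1962        29.3732
  8       507.50       261.3354     2,090.6830
  Σ                    299.5299     2,230.8586
Price P = Σ PV = 299.5299.
Macaulay duration = Σ(t·PV) / P = 2,230.8586 / 299.5299 = 7.44787 years.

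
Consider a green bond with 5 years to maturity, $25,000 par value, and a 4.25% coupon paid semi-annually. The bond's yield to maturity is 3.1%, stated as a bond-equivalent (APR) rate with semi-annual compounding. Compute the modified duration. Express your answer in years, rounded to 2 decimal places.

4.50 years

Periodic yield y = 0.0155. First find Macaulay duration:
  t   CF        PV=CF/(1+0.0155)^t    t·PV
  1       531.25       523.1413       523.1413
  2       531.25       515.1564     1,030.3128
  3       531.25       507.2933     1,521.8800
  4       531.25       499.5503     1,998.2012
  5       531.25       491.9255     2,459.6273
  6       531.25       484.4170     2,906.5020
  7       531.25       477.0231     3,339.1620
  8       531.25       469.7421     3,757.9371
  9       531.25       462.5723     4,163.1504
  10   25,531.25    21,891.3629   218,913.6292
  Σ                 26,322.1843   240,613.5434
P = 26,322.1843; Macaulay duration = 240,613.5434 / 26,322.1843 = 9.14109 half-year periods = 4.57055 years.
Modified duration = D_Mac / (1 + y) = 4.57055 / 1.0155 = 4.50078 years.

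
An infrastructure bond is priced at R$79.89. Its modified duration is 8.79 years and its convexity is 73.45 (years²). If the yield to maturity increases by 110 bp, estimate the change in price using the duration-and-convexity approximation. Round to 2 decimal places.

Duration effect: -D_mod·Δy = -8.79 × (+0.011) = -0.096690
Convexity effect: ½·C·(Δy)² = 0.5 × 73.45 × (0.011)² = +0.004443725
ΔP/P ≈ -0.096690 + 0.004443725 = -0.092246275
ΔP ≈ 79.89 × (-0.092246275) = -7.36955490975.

-R$7.37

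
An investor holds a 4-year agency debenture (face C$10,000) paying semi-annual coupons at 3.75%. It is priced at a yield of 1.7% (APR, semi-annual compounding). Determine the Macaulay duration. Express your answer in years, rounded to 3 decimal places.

Periodic yield y = 0.0085. Discount each cash flow and weight by its period:
  t   CF        PV=CF/(1+0.0085)^t    t·PV
  1       187.50       185.9197       185.9197
  2       187.50       184.3527       368.7054
  3       187.50       182.7989       548.3967
  4       187.50       181.2582       725.0328
  5       187.50       179.7305       898.6525
  6       187.50       178.2157     1,069.2939
  7       187.50       176.7136     1,236.9951
  8    10,187.50     9,520.5141    76,164.1129
  Σ                 10,789.5033    81,197.1090
Price P = Σ PV = 10,789.5033.
Macaulay duration = Σ(t·PV) / P = 81,197.1090 / 10,789.5033 = 7.52557 half-year periods.
In years: 7.52557 / 2 = 3.76278 years.

3.763 years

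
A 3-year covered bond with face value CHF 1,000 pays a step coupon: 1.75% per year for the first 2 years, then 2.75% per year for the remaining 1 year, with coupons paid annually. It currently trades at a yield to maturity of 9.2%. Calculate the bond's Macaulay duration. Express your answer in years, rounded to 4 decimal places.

2.9430 years

Periodic yield y = 0.092. Discount each cash flow and weight by its year:
  t   CF        PV=CF/(1+0.092)^t    t·PV
  1        17.50        16.0256        16.0256
  2        17.50        14.6755        29.3510
  3     1,027.50       789.0671     2,367.2012
  Σ                    819.7682     2,412.5778
Price P = Σ PV = 819.7682.
Macaulay duration = Σ(t·PV) / P = 2,412.5778 / 819.7682 = 2.94300 years.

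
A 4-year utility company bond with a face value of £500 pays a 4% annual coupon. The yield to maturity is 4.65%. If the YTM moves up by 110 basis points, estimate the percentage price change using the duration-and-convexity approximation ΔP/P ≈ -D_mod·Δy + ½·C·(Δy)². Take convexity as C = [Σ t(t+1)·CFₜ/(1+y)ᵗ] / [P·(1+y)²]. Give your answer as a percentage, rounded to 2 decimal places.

With y = 0.0465:
  t   CF        PV=CF/(1+0.0465)^t    t·PV        t(t+1)·PV
  1        20.00        19.1113        19.1113          38.2226
  2        20.00        18.2621        36.5243         109.5728
  3        20.00        17.4507        52.3520         209.4081
  4       520.00       433.5572     1,734.2288       8,671.1442
  Σ                    488.3813     1,842.2165       9,028.3478
P = 488.3813; D_Mac = 3.77209 yrs; D_mod = 3.60448 yrs; C = 16.87993.
Duration effect: -3.60448 × (+0.011) = -0.039649
Convexity effect: 0.5 × 16.87993 × (0.011)² = +0.0010212
ΔP/P ≈ -0.039649 + 0.0010212 = -0.038628 = -3.8628%.

-3.86%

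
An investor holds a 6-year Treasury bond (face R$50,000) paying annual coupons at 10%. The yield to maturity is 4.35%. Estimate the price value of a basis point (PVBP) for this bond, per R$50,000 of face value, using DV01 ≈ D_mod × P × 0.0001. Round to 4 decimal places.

R$30.6516

Periodic yield y = 0.0435.
  t   CF        PV=CF/(1+0.0435)^t    t·PV
  1     5,000.00     4,791.5668     4,791.5668
  2     5,000.00     4,591.8226     9,183.6451
  3     5,000.00     4,400.4049    13,201.2148
  4     5,000.00     4,216.9669    16,867.8675
  5     5,000.00     4,041.1757    20,205.8787
  6    55,000.00    42,599.8401   255,599.0407
  Σ                 64,641.7771   319,849.2137
P = 64,641.7771; D_Mac = 4.94803 yrs; D_mod = 4.74176 yrs.
DV01 ≈ 4.74176 × 64,641.7771 × 0.0001 = 30.651578.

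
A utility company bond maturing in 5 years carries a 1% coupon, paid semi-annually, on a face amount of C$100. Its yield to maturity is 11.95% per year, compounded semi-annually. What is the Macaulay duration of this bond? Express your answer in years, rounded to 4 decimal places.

Periodic yield y = 0.05975. Discount each cash flow and weight by its period:
  t   CF        PV=CF/(1+0.05975)^t    t·PV
  1         0.50         0.4718         0.4718
  2         0.50         0.4452         0.8904
  3         0.50         0.4201         1.2603
  4         0.50         0.3964         1.5857
  5         0.50         0.3741         1.8703
  6         0.50         0.3530         2.1179
  7         0.50         0.3331         2.3315
  8         0.50         0.3143         2.5144
  9         0.50         0.2966         2.6692
  10      100.50        56.2512       562.5120
  Σ                     59.6558       578.2236
Price P = Σ PV = 59.6558.
Macaulay duration = Σ(t·PV) / P = 578.2236 / 59.6558 = 9.69267 half-year periods.
In years: 9.69267 / 2 = 4.84634 years.

4.8463 years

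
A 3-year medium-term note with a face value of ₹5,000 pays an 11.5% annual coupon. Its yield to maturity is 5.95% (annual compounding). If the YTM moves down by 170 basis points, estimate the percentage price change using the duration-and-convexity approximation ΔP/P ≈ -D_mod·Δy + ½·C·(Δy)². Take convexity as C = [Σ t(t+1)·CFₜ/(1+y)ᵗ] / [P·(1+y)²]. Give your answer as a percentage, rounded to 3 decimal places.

With y = 0.0595:
  t   CF        PV=CF/(1+0.0595)^t    t·PV        t(t+1)·PV
  1       575.00       542.7088       542.7088       1,085.4176
  2       575.00       512.2311     1,024.4622       3,073.3865
  3     5,575.00     4,687.5076    14,062.5229      56,250.0917
  Σ                  5,742.4475    15,629.6939      60,408.8958
P = 5,742.4475; D_Mac = 2.72178 yrs; D_mod = 2.56893 yrs; C = 9.37135.
Duration effect: -2.56893 × (-0.017) = +0.043672
Convexity effect: 0.5 × 9.37135 × (-0.017)² = +0.0013542
ΔP/P ≈ +0.043672 + 0.0013542 = +0.045026 = +4.5026%.

+4.503%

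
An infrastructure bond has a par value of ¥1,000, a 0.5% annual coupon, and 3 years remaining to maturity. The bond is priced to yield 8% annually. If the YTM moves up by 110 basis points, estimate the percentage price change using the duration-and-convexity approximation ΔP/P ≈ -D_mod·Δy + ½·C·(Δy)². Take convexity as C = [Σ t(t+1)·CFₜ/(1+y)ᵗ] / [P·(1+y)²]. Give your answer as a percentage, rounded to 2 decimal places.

-2.98%

With y = 0.08:
  t   CF        PV=CF/(1+0.08)^t    t·PV        t(t+1)·PV
  1         5.00         4.6296         4.6296           9.2593
  2         5.00         4.2867         8.5734          25.7202
  3     1,005.00       797.8014     2,393.4042       9,573.6168
  Σ                    806.7177     2,406.6072       9,608.5963
P = 806.7177; D_Mac = 2.98321 yrs; D_mod = 2.76223 yrs; C = 10.21153.
Duration effect: -2.76223 × (+0.011) = -0.030385
Convexity effect: 0.5 × 10.21153 × (0.011)² = +0.0006178
ΔP/P ≈ -0.030385 + 0.0006178 = -0.029767 = -2.9767%.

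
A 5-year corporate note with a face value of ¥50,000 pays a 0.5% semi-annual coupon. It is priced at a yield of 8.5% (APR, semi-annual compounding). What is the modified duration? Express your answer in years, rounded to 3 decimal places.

4.728 years

Periodic yield y = 0.0425. First find Macaulay duration:
  t   CF        PV=CF/(1+0.0425)^t    t·PV
  1       125.00       119.9041       119.9041
  2       125.00       115.0159       230.0318
  3       125.00       110.3270       330.9810
  4       125.00       105.8293       423.3170
  5       125.00       101.5149       507.5744
  6       125.00        97.3764       584.2583
  7       125.00        93.4066       653.8462
  8       125.00        89.5987       716.7893
  9       125.00        85.9460       773.5136
  10   50,125.00    33,059.3073   330,593.0728
  Σ                 33,978.2260   334,933.2885
P = 33,978.2260; Macaulay duration = 334,933.2885 / 33,978.2260 = 9.85729 half-year periods = 4.92865 years.
Modified duration = D_Mac / (1 + y) = 4.92865 / 1.0425 = 4.72772 years.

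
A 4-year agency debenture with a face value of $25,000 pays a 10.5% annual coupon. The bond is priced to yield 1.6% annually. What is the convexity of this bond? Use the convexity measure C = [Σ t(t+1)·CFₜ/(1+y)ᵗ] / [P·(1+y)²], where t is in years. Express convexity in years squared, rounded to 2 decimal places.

With y = 0.016:
  t   CF        PV=CF/(1+0.016)^t    t·PV        t(t+1)·PV
  1     2,625.00     2,583.6614     2,583.6614       5,167.3228
  2     2,625.00     2,542.9738     5,085.9477      15,257.8430
  3     2,625.00     2,502.9270     7,508.7810      30,035.1240
  4    27,625.00    25,925.5187   103,702.0750     518,510.3748
  Σ                 33,555.0810   118,880.4651     568,970.6647
P = 33,555.0810.
Convexity = Σ t(t+1)·PV / [P·(1+y)²] = 568,970.6647 / (33,555.0810 × 1.032256) = 16.42647.

16.43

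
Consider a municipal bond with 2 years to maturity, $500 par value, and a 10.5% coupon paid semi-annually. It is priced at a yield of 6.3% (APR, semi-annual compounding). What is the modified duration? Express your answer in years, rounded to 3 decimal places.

1.804 years

Periodic yield y = 0.0315. First find Macaulay duration:
  t   CF        PV=CF/(1+0.0315)^t    t·PV
  1        26.25        25.4484        25.4484
  2        26.25        24.6712        49.3425
  3        26.25        23.9178        71.7535
  4       526.25       464.8525     1,859.4100
  Σ                    538.8899     2,005.9543
P = 538.8899; Macaulay duration = 2,005.9543 / 538.8899 = 3.72238 half-year periods = 1.86119 years.
Modified duration = D_Mac / (1 + y) = 1.86119 / 1.0315 = 1.80435 years.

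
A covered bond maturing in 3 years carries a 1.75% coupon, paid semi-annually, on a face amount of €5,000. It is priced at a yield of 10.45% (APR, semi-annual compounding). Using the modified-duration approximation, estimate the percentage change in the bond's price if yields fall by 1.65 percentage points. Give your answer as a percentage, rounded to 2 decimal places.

Periodic yield y = 0.05225. Modified duration first:
  t   CF        PV=CF/(1+0.05225)^t    t·PV
  1        43.75        41.5776        41.5776
  2        43.75        39.5130        79.0260
  3        43.75        37.5510       112.6529
  4        43.75        35.6864       142.7455
  5        43.75        33.9143       169.5717
  6     5,043.75     3,715.6940    22,294.1642
  Σ                  3,903.9363    22,839.7379
P = 3,903.9363; D_Mac = 5.85044 half-year periods = 2.92522 yrs; D_mod = 2.92522/(1+0.05225) = 2.77997 yrs.
ΔP/P ≈ -D_mod · Δy = -2.77997 × (-0.0165) = +0.045869 = +4.5869%.

+4.59%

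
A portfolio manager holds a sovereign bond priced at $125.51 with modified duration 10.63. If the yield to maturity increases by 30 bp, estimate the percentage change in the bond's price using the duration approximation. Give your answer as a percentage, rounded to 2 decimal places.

Duration approximation: ΔP/P ≈ -D_mod · Δy = -10.63 × (+0.003) = -0.031890.
As a percentage: -3.1890%.

-3.19%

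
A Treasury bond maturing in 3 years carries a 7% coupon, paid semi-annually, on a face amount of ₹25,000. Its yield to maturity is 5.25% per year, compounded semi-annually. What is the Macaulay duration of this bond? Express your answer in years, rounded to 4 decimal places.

2.7641 years

Periodic yield y = 0.02625. Discount each cash flow and weight by its period:
  t   CF        PV=CF/(1+0.02625)^t    t·PV
  1       875.00       852.6188       852.6188
  2       875.00       830.8100     1,661.6200
  3       875.00       809.5591     2,428.6772
  4       875.00       788.8517     3,155.4068
  5       875.00       768.6740     3,843.3701
  6    25,875.00    22,149.3679   132,896.2077
  Σ                 26,199.8815   144,837.9006
Price P = Σ PV = 26,199.8815.
Macaulay duration = Σ(t·PV) / P = 144,837.9006 / 26,199.8815 = 5.52819 half-year periods.
In years: 5.52819 / 2 = 2.76409 years.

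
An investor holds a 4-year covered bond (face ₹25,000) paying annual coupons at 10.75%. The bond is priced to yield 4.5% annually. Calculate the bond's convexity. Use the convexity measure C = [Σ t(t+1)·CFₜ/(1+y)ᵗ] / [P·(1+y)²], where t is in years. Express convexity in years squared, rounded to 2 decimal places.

15.33

With y = 0.045:
  t   CF        PV=CF/(1+0.045)^t    t·PV        t(t+1)·PV
  1     2,687.50     2,571.7703     2,571.7703       5,143.5407
  2     2,687.50     2,461.0242     4,922.0485      14,766.1455
  3     2,687.50     2,355.0471     7,065.1414      28,260.5655
  4    27,687.50    23,217.6672    92,870.6688     464,353.3440
  Σ                 30,605.5089   107,429.6290     512,523.5956
P = 30,605.5089.
Convexity = Σ t(t+1)·PV / [P·(1+y)²] = 512,523.5956 / (30,605.5089 × 1.092025) = 15.33493.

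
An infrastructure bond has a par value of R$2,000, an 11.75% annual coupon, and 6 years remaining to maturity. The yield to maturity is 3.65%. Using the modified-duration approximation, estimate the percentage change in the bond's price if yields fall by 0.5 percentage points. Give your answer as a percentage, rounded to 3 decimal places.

Periodic yield y = 0.0365. Modified duration first:
  t   CF        PV=CF/(1+0.0365)^t    t·PV
  1       235.00       226.7246       226.7246
  2       235.00       218.7405       437.4810
  3       235.00       211.0377       633.1130
  4       235.00       203.6060       814.4241
  5       235.00       196.4361       982.1806
  6     2,235.00     1,802.4436    10,814.6617
  Σ                  2,858.9885    13,908.5850
P = 2,858.9885; D_Mac = 4.86486 yrs; D_mod = 4.86486/(1+0.0365) = 4.69355 yrs.
ΔP/P ≈ -D_mod · Δy = -4.69355 × (-0.005) = +0.023468 = +2.3468%.

+2.347%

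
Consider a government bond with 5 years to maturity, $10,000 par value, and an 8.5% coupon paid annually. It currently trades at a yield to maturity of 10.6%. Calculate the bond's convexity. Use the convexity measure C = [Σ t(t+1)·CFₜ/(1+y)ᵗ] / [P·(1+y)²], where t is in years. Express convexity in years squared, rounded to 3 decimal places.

With y = 0.106:
  t   CF        PV=CF/(1+0.106)^t    t·PV        t(t+1)·PV
  1       850.00       768.5353       768.5353       1,537.0705
  2       850.00       694.8782     1,389.7564       4,169.2691
  3       850.00       628.2804     1,884.8413       7,539.3654
  4       850.00       568.0655     2,272.2620      11,361.3101
  5    10,850.00     6,556.2288    32,781.1442     196,686.8650
  Σ                  9,215.9882    39,096.5391     221,293.8800
P = 9,215.9882.
Convexity = Σ t(t+1)·PV / [P·(1+y)²] = 221,293.8800 / (9,215.9882 × 1.223236) = 19.62986.

19.630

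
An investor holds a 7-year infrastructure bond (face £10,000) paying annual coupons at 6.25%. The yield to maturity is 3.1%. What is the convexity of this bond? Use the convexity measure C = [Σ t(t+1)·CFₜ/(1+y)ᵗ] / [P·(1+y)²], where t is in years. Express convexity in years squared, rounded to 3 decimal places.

With y = 0.031:
  t   CF        PV=CF/(1+0.031)^t    t·PV        t(t+1)·PV
  1       625.00       606.2076       606.2076       1,212.4151
  2       625.00       587.9802     1,175.9604       3,527.8811
  3       625.00       570.3009     1,710.9026       6,843.6102
  4       625.00       553.1531     2,212.6124      11,063.0621
  5       625.00       536.5210     2,682.6048      16,095.6287
  6       625.00       520.3889     3,122.3334      21,856.3339
  7    10,625.00     8,580.6123    60,064.2864     480,514.2912
  Σ                 11,955.1639    71,574.9075     541,113.2224
P = 11,955.1639.
Convexity = Σ t(t+1)·PV / [P·(1+y)²] = 541,113.2224 / (11,955.1639 × 1.062961) = 42.58094.

42.581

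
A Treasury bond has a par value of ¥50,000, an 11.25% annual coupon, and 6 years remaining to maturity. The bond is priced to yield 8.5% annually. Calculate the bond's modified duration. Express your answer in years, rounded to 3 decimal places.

Periodic yield y = 0.085. First find Macaulay duration:
  t   CF        PV=CF/(1+0.085)^t    t·PV
  1     5,625.00     5,184.3318     5,184.3318
  2     5,625.00     4,778.1860     9,556.3720
  3     5,625.00     4,403.8581    13,211.5742
  4     5,625.00     4,058.8553    16,235.4214
  5     5,625.00     3,740.8805    18,704.4025
  6    55,625.00    34,095.0707   204,570.4240
  Σ                 56,261.1824   267,462.5258
P = 56,261.1824; Macaulay duration = 267,462.5258 / 56,261.1824 = 4.75394 years.
Modified duration = D_Mac / (1 + y) = 4.75394 / 1.085 = 4.38152 years.

4.382 years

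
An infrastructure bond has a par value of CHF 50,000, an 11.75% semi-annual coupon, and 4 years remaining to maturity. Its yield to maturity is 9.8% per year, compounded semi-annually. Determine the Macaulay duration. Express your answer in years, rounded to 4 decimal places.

Periodic yield y = 0.049. Discount each cash flow and weight by its period:
  t   CF        PV=CF/(1+0.049)^t    t·PV
  1     2,937.50     2,800.2860     2,800.2860
  2     2,937.50     2,669.4814     5,338.9628
  3     2,937.50     2,544.7868     7,634.3605
  4     2,937.50     2,425.9169     9,703.6677
  5     2,937.50     2,312.5995    11,562.9977
  6     2,937.50     2,204.5753    13,227.4521
  7     2,937.50     2,101.5971    14,711.1796
  8    52,937.50    36,104.3493   288,834.7943
  Σ                 53,163.5924   353,813.7007
Price P = Σ PV = 53,163.5924.
Macaulay duration = Σ(t·PV) / P = 353,813.7007 / 53,163.5924 = 6.65519 half-year periods.
In years: 6.65519 / 2 = 3.32759 years.

3.3276 years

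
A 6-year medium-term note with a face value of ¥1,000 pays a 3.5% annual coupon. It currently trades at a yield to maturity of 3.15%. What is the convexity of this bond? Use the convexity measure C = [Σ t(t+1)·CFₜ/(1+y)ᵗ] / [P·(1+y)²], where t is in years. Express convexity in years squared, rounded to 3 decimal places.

35.288

With y = 0.0315:
  t   CF        PV=CF/(1+0.0315)^t    t·PV        t(t+1)·PV
  1        35.00        33.9312        33.9312          67.8623
  2        35.00        32.8950        65.7900         197.3699
  3        35.00        31.8904        95.6713         382.6851
  4        35.00        30.9166       123.6662         618.3311
  5        35.00        29.9724       149.8621         899.1728
  6     1,035.00       859.2607     5,155.5643      36,088.9500
  Σ                  1,018.8663     5,624.4850      38,254.3712
P = 1,018.8663.
Convexity = Σ t(t+1)·PV / [P·(1+y)²] = 38,254.3712 / (1,018.8663 × 1.063992) = 35.28787.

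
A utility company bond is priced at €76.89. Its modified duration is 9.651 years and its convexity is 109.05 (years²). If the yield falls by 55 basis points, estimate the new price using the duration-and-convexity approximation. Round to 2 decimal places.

Duration effect: -D_mod·Δy = -9.651 × (-0.0055) = +0.0530805
Convexity effect: ½·C·(Δy)² = 0.5 × 109.05 × (-0.0055)² = +0.00164938125
ΔP/P ≈ +0.0530805 + 0.00164938125 = +0.05472988125
New price ≈ 76.89 × (1 + 0.05472988125) = 81.0981805693125.

€81.10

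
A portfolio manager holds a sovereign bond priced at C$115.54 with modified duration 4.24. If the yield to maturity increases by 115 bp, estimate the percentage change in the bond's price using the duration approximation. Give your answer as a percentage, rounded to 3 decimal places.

Duration approximation: ΔP/P ≈ -D_mod · Δy = -4.24 × (+0.0115) = -0.048760.
As a percentage: -4.8760%.

-4.876%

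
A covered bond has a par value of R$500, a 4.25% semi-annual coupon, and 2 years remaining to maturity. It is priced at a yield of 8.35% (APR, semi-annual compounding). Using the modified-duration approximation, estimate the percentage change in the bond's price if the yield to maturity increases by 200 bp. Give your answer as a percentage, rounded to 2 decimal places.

Periodic yield y = 0.04175. Modified duration first:
  t   CF        PV=CF/(1+0.04175)^t    t·PV
  1       10.625        10.1992        10.1992
  2       10.625         9.7904        19.5809
  3       10.625         9.3981        28.1942
  4      510.625       433.5588     1,734.2353
  Σ                    462.9465     1,792.2096
P = 462.9465; D_Mac = 3.87131 half-year periods = 1.93566 yrs; D_mod = 1.93566/(1+0.04175) = 1.85808 yrs.
ΔP/P ≈ -D_mod · Δy = -1.85808 × (+0.02) = -0.037162 = -3.7162%.

-3.72%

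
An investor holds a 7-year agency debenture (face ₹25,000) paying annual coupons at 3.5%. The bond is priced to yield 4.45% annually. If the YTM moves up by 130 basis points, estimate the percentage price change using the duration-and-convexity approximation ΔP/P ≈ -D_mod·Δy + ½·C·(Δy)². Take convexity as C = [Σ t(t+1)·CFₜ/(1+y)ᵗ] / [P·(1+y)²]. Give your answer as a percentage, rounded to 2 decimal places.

With y = 0.0445:
  t   CF        PV=CF/(1+0.0445)^t    t·PV        t(t+1)·PV
  1       875.00       837.7214       837.7214       1,675.4428
  2       875.00       802.0310     1,604.0620       4,812.1861
  3       875.00       767.8612     2,303.5836       9,214.3343
  4       875.00       735.1471     2,940.5886      14,702.9429
  5       875.00       703.8269     3,519.1343      21,114.8055
  6       875.00       673.8409     4,043.0456      28,301.3191
  7    25,875.00    19,077.4906   133,542.4342   1,068,339.4736
  Σ                 23,597.9191   148,790.5696   1,148,160.5044
P = 23,597.9191; D_Mac = 6.30524 yrs; D_mod = 6.03661 yrs; C = 44.59765.
Duration effect: -6.03661 × (+0.013) = -0.078476
Convexity effect: 0.5 × 44.59765 × (0.013)² = +0.0037685
ΔP/P ≈ -0.078476 + 0.0037685 = -0.074707 = -7.4707%.

-7.47%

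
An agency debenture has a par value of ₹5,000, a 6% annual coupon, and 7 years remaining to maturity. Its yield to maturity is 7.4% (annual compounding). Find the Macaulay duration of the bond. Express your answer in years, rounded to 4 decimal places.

5.8684 years

Periodic yield y = 0.074. Discount each cash flow and weight by its year:
  t   CF        PV=CF/(1+0.074)^t    t·PV
  1       300.00       279.3296       279.3296
  2       300.00       260.0834       520.1669
  3       300.00       242.1633       726.4900
  4       300.00       225.4780       901.9119
  5       300.00       209.9423     1,049.7113
  6       300.00       195.4770     1,172.8617
  7     5,300.00     3,215.4806    22,508.3645
  Σ                  4,627.9542    27,158.8359
Price P = Σ PV = 4,627.9542.
Macaulay duration = Σ(t·PV) / P = 27,158.8359 / 4,627.9542 = 5.86843 years.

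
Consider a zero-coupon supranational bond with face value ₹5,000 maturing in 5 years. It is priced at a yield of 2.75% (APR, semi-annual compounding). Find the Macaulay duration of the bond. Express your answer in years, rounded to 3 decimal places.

A zero-coupon bond has a single cash flow at maturity, so its Macaulay duration equals its maturity: 5 years.
(Equivalently: 10 semi-annual periods ÷ 2 = 5 years.)

5.000 years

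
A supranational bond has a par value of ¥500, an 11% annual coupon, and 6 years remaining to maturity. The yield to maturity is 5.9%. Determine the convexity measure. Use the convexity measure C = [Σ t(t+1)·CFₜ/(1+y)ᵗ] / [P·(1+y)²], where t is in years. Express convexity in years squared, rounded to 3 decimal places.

27.918

With y = 0.059:
  t   CF        PV=CF/(1+0.059)^t    t·PV        t(t+1)·PV
  1        55.00        51.9358        51.9358         103.8716
  2        55.00        49.0423        98.0846         294.2538
  3        55.00        46.3100       138.9300         555.7200
  4        55.00        43.7299       174.9197         874.5987
  5        55.00        41.2936       206.4681       1,238.8084
  6       555.00       393.4751     2,360.8504      16,525.9530
  Σ                    625.7867     3,031.1886      19,593.2055
P = 625.7867.
Convexity = Σ t(t+1)·PV / [P·(1+y)²] = 19,593.2055 / (625.7867 × 1.121481) = 27.91819.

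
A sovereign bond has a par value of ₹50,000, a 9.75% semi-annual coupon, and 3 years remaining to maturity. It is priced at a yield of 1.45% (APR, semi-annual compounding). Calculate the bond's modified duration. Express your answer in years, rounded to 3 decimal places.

Periodic yield y = 0.00725. First find Macaulay duration:
  t   CF        PV=CF/(1+0.00725)^t    t·PV
  1     2,437.50     2,419.9553     2,419.9553
  2     2,437.50     2,402.5369     4,805.0739
  3     2,437.50     2,385.2439     7,155.7317
  4     2,437.50     2,368.0754     9,472.3015
  5     2,437.50     2,351.0304    11,755.1520
  6    52,437.50    50,213.2489   301,279.4933
  Σ                 62,140.0908   336,887.7076
P = 62,140.0908; Macaulay duration = 336,887.7076 / 62,140.0908 = 5.42142 half-year periods = 2.71071 years.
Modified duration = D_Mac / (1 + y) = 2.71071 / 1.00725 = 2.69120 years.

2.691 years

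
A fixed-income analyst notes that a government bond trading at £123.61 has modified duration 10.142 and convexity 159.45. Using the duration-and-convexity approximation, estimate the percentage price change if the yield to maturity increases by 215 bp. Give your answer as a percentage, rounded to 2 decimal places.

Duration effect: -D_mod·Δy = -10.142 × (+0.0215) = -0.218053
Convexity effect: ½·C·(Δy)² = 0.5 × 159.45 × (0.0215)² = +0.03685288125
ΔP/P ≈ -0.218053 + 0.03685288125 = -0.18120011875
= -18.120011875%.

-18.12%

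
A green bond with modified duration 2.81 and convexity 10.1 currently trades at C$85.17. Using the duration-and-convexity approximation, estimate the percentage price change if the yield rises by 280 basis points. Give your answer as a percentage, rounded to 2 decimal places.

Duration effect: -D_mod·Δy = -2.81 × (+0.028) = -0.078680
Convexity effect: ½·C·(Δy)² = 0.5 × 10.1 × (0.028)² = +0.0039592
ΔP/P ≈ -0.078680 + 0.0039592 = -0.0747208
= -7.47208%.

-7.47%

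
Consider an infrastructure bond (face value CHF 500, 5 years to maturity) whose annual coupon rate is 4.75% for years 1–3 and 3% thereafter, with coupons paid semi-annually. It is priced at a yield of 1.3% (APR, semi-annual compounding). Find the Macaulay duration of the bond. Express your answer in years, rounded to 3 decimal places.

4.562 years

Periodic yield y = 0.0065. Discount each cash flow and weight by its period:
  t   CF        PV=CF/(1+0.0065)^t    t·PV
  1       11.875        11.7983        11.7983
  2       11.875        11.7221        23.4442
  3       11.875        11.6464        34.9392
  4       11.875        11.5712        46.2848
  5       11.875        11.4965        57.4824
  6       11.875        11.4222        68.5334
  7        7.500         7.1675        50.1722
  8        7.500         7.1212        56.9693
  9        7.500         7.0752        63.6766
  10     507.500       475.6618     4,756.6178
  Σ                    566.6823     5,169.9182
Price P = Σ PV = 566.6823.
Macaulay duration = Σ(t·PV) / P = 5,169.9182 / 566.6823 = 9.12313 half-year periods.
In years: 9.12313 / 2 = 4.56157 years.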